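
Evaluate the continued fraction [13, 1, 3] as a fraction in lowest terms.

55/4

Fold from the inside: start with 3/1.
  1 + 1/3 = 4/3
  13 + 3/4 = 55/4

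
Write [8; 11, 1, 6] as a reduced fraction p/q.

Fold from the inside: start with 6/1.
  1 + 1/6 = 7/6
  11 + 6/7 = 83/7
  8 + 7/83 = 671/83

671/83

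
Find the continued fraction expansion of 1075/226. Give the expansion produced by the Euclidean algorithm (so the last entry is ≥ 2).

1075 = 4×226 + 171
226 = 1×171 + 55
171 = 3×55 + 6
55 = 9×6 + 1
6 = 6×1 + 0  (stop)
So 1075/226 = [4; 1, 3, 9, 6].

[4; 1, 3, 9, 6]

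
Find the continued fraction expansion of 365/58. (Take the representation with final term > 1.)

[6; 3, 2, 2, 3]

365 = 6*58 + 17
58 = 3*17 + 7
17 = 2*7 + 3
7 = 2*3 + 1
3 = 3*1 + 0  (stop)
So 365/58 = [6; 3, 2, 2, 3].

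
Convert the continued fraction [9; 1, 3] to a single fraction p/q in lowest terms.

Fold from the inside: start with 3/1.
  1 + 1/3 = 4/3
  9 + 3/4 = 39/4

39/4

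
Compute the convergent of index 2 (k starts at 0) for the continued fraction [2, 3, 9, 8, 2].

65/28

Using pₖ = aₖpₖ₋₁ + pₖ₋₂, qₖ = aₖqₖ₋₁ + qₖ₋₂ (with p₋₁=1, p₋₂=0, q₋₁=0, q₋₂=1):
  k=0: a=2, p=2, q=1
  k=1: a=3, p=7, q=3
  k=2: a=9, p=65, q=28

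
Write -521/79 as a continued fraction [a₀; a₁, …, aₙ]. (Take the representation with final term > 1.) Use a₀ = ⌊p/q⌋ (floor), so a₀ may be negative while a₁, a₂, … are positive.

-521 = -7×79 + 32
79 = 2×32 + 15
32 = 2×15 + 2
15 = 7×2 + 1
2 = 2×1 + 0  (stop)
So -521/79 = [-7; 2, 2, 7, 2].

[-7; 2, 2, 7, 2]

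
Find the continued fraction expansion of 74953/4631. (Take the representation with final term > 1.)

[16; 5, 2, 2, 10, 3, 5]

74953 = 16·4631 + 857
4631 = 5·857 + 346
857 = 2·346 + 165
346 = 2·165 + 16
165 = 10·16 + 5
16 = 3·5 + 1
5 = 5·1 + 0  (stop)
So 74953/4631 = [16; 5, 2, 2, 10, 3, 5].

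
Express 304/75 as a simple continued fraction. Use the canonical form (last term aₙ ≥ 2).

[4; 18, 1, 3]

304 = 4*75 + 4
75 = 18*4 + 3
4 = 1*3 + 1
3 = 3*1 + 0  (stop)
So 304/75 = [4; 18, 1, 3].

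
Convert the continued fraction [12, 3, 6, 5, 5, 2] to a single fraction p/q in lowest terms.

13745/1116

Using pₖ = aₖpₖ₋₁ + pₖ₋₂ and qₖ = aₖqₖ₋₁ + qₖ₋₂:
  k=0: a=12, p=12, q=1
  k=1: a=3, p=37, q=3
  k=2: a=6, p=234, q=19
  k=3: a=5, p=1207, q=98
  k=4: a=5, p=6269, q=509
  k=5: a=2, p=13745, q=1116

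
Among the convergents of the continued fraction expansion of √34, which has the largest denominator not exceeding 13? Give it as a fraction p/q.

35/6

√34 = [5; 1, 4, 1, 10, …] (period length 4).
Convergents:
  p_0/q_0 = 5/1
  p_1/q_1 = 6/1
  p_2/q_2 = 29/5
  p_3/q_3 = 35/6
  p_4/q_4 = 379/65
q_3 = 6 ≤ 13 < 65 = q_4, so the answer is 35/6.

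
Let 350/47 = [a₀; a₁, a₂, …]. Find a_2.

350 = 7·47 + 21   →  a_0 = 7
47 = 2·21 + 5   →  a_1 = 2
21 = 4·5 + 1   →  a_2 = 4

4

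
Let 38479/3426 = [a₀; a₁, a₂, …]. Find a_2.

3

38479 = 11·3426 + 793   →  a_0 = 11
3426 = 4·793 + 254   →  a_1 = 4
793 = 3·254 + 31   →  a_2 = 3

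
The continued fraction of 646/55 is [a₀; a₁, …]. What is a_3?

646 = 11·55 + 41   →  a_0 = 11
55 = 1·41 + 14   →  a_1 = 1
41 = 2·14 + 13   →  a_2 = 2
14 = 1·13 + 1   →  a_3 = 1

1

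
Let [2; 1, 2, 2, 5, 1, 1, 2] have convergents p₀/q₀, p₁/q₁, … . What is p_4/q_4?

Using pₖ = aₖpₖ₋₁ + pₖ₋₂, qₖ = aₖqₖ₋₁ + qₖ₋₂ (with p₋₁=1, p₋₂=0, q₋₁=0, q₋₂=1):
  k=0: a=2, p=2, q=1
  k=1: a=1, p=3, q=1
  k=2: a=2, p=8, q=3
  k=3: a=2, p=19, q=7
  k=4: a=5, p=103, q=38

103/38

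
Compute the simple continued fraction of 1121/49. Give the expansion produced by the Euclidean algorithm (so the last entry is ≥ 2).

1121 = 22·49 + 43
49 = 1·43 + 6
43 = 7·6 + 1
6 = 6·1 + 0  (stop)
So 1121/49 = [22; 1, 7, 6].

[22; 1, 7, 6]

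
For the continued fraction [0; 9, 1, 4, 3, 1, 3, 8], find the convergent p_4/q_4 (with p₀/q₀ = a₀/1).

16/157

Using pₖ = aₖpₖ₋₁ + pₖ₋₂, qₖ = aₖqₖ₋₁ + qₖ₋₂ (with p₋₁=1, p₋₂=0, q₋₁=0, q₋₂=1):
  k=0: a=0, p=0, q=1
  k=1: a=9, p=1, q=9
  k=2: a=1, p=1, q=10
  k=3: a=4, p=5, q=49
  k=4: a=3, p=16, q=157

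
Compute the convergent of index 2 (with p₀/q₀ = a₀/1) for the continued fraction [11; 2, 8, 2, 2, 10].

Using pₖ = aₖpₖ₋₁ + pₖ₋₂, qₖ = aₖqₖ₋₁ + qₖ₋₂ (with p₋₁=1, p₋₂=0, q₋₁=0, q₋₂=1):
  k=0: a=11, p=11, q=1
  k=1: a=2, p=23, q=2
  k=2: a=8, p=195, q=17

195/17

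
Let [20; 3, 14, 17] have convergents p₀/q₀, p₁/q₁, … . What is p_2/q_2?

Using pₖ = aₖpₖ₋₁ + pₖ₋₂, qₖ = aₖqₖ₋₁ + qₖ₋₂ (with p₋₁=1, p₋₂=0, q₋₁=0, q₋₂=1):
  k=0: a=20, p=20, q=1
  k=1: a=3, p=61, q=3
  k=2: a=14, p=874, q=43

874/43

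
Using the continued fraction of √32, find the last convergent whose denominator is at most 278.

577/102

√32 = [5; 1, 1, 1, 10, …] (period length 4).
Convergents:
  p_0/q_0 = 5/1
  p_1/q_1 = 6/1
  p_2/q_2 = 11/2
  p_3/q_3 = 17/3
  p_4/q_4 = 181/32
  p_5/q_5 = 198/35
  p_6/q_6 = 379/67
  p_7/q_7 = 577/102
  p_8/q_8 = 6149/1087
q_7 = 102 ≤ 278 < 1087 = q_8, so the answer is 577/102.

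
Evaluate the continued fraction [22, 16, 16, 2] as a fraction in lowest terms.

11693/530

Using pₖ = aₖpₖ₋₁ + pₖ₋₂ and qₖ = aₖqₖ₋₁ + qₖ₋₂:
  k=0: a=22, p=22, q=1
  k=1: a=16, p=353, q=16
  k=2: a=16, p=5670, q=257
  k=3: a=2, p=11693, q=530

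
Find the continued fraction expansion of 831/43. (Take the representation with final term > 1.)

[19; 3, 14]

831 = 19*43 + 14
43 = 3*14 + 1
14 = 14*1 + 0  (stop)
So 831/43 = [19; 3, 14].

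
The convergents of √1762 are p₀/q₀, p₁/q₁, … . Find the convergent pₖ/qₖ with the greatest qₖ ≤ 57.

√1762 = [41; 1, 40, 1, 82, …] (period length 4).
Convergents:
  p_0/q_0 = 41/1
  p_1/q_1 = 42/1
  p_2/q_2 = 1721/41
  p_3/q_3 = 1763/42
  p_4/q_4 = 146287/3485
q_3 = 42 ≤ 57 < 3485 = q_4, so the answer is 1763/42.

1763/42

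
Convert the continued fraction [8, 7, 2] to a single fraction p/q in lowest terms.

Fold from the inside: start with 2/1.
  7 + 1/2 = 15/2
  8 + 2/15 = 122/15

122/15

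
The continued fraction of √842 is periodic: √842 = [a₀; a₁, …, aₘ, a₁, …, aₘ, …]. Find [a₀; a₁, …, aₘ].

a₀ = ⌊√842⌋ = 29.
With m₀=0, d₀=1 and mₖ₊₁ = dₖaₖ − mₖ, dₖ₊₁ = (n − mₖ₊₁²)/dₖ, aₖ₊₁ = ⌊(a₀+mₖ₊₁)/dₖ₊₁⌋:
  k=1: m=29, d=1, a=58
d=1 and a=2a₀=58 at k=1, so the next step gives (m, d) = (29, 1) again — its k=1 value — and the period has length 1.

[29; 58]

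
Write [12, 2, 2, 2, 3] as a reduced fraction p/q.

Using pₖ = aₖpₖ₋₁ + pₖ₋₂ and qₖ = aₖqₖ₋₁ + qₖ₋₂:
  k=0: a=12, p=12, q=1
  k=1: a=2, p=25, q=2
  k=2: a=2, p=62, q=5
  k=3: a=2, p=149, q=12
  k=4: a=3, p=509, q=41

509/41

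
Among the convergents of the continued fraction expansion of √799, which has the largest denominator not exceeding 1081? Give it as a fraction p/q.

√799 = [28; 3, 1, 3, 56, …] (period length 4).
Convergents:
  p_0/q_0 = 28/1
  p_1/q_1 = 85/3
  p_2/q_2 = 113/4
  p_3/q_3 = 424/15
  p_4/q_4 = 23857/844
  p_5/q_5 = 71995/2547
q_4 = 844 ≤ 1081 < 2547 = q_5, so the answer is 23857/844.

23857/844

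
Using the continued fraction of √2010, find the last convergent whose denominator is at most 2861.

120556/2689

√2010 = [44; 1, 4, 1, 88, …] (period length 4).
Convergents:
  p_0/q_0 = 44/1
  p_1/q_1 = 45/1
  p_2/q_2 = 224/5
  p_3/q_3 = 269/6
  p_4/q_4 = 23896/533
  p_5/q_5 = 24165/539
  p_6/q_6 = 120556/2689
  p_7/q_7 = 144721/3228
q_6 = 2689 ≤ 2861 < 3228 = q_7, so the answer is 120556/2689.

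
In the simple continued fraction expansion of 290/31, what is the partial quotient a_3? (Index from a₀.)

4

290 = 9·31 + 11   →  a_0 = 9
31 = 2·11 + 9   →  a_1 = 2
11 = 1·9 + 2   →  a_2 = 1
9 = 4·2 + 1   →  a_3 = 4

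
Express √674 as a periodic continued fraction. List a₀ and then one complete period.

a₀ = ⌊√674⌋ = 25.
With m₀=0, d₀=1 and mₖ₊₁ = dₖaₖ − mₖ, dₖ₊₁ = (n − mₖ₊₁²)/dₖ, aₖ₊₁ = ⌊(a₀+mₖ₊₁)/dₖ₊₁⌋:
  k=1: m=25, d=49, a=1
  k=2: m=24, d=2, a=24
  k=3: m=24, d=49, a=1
  k=4: m=25, d=1, a=50
d=1 and a=2a₀=50 at k=4, so the next step gives (m, d) = (25, 49) again — its k=1 value — and the period has length 4.

[25; 1, 24, 1, 50]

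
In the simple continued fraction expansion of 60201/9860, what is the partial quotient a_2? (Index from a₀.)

60201 = 6·9860 + 1041   →  a_0 = 6
9860 = 9·1041 + 491   →  a_1 = 9
1041 = 2·491 + 59   →  a_2 = 2

2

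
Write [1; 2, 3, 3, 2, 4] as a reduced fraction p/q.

Using pₖ = aₖpₖ₋₁ + pₖ₋₂ and qₖ = aₖqₖ₋₁ + qₖ₋₂:
  k=0: a=1, p=1, q=1
  k=1: a=2, p=3, q=2
  k=2: a=3, p=10, q=7
  k=3: a=3, p=33, q=23
  k=4: a=2, p=76, q=53
  k=5: a=4, p=337, q=235

337/235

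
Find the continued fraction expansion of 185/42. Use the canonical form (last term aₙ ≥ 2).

185 = 4·42 + 17
42 = 2·17 + 8
17 = 2·8 + 1
8 = 8·1 + 0  (stop)
So 185/42 = [4; 2, 2, 8].

[4; 2, 2, 8]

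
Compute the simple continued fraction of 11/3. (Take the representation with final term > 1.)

[3; 1, 2]

11 = 3×3 + 2
3 = 1×2 + 1
2 = 2×1 + 0  (stop)
So 11/3 = [3; 1, 2].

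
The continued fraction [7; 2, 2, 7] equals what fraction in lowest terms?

Fold from the inside: start with 7/1.
  2 + 1/7 = 15/7
  2 + 7/15 = 37/15
  7 + 15/37 = 274/37

274/37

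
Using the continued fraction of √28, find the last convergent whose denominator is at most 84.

√28 = [5; 3, 2, 3, 10, …] (period length 4).
Convergents:
  p_0/q_0 = 5/1
  p_1/q_1 = 16/3
  p_2/q_2 = 37/7
  p_3/q_3 = 127/24
  p_4/q_4 = 1307/247
q_3 = 24 ≤ 84 < 247 = q_4, so the answer is 127/24.

127/24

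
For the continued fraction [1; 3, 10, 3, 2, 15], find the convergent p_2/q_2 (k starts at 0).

Using pₖ = aₖpₖ₋₁ + pₖ₋₂, qₖ = aₖqₖ₋₁ + qₖ₋₂ (with p₋₁=1, p₋₂=0, q₋₁=0, q₋₂=1):
  k=0: a=1, p=1, q=1
  k=1: a=3, p=4, q=3
  k=2: a=10, p=41, q=31

41/31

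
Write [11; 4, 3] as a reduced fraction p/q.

Using pₖ = aₖpₖ₋₁ + pₖ₋₂ and qₖ = aₖqₖ₋₁ + qₖ₋₂:
  k=0: a=11, p=11, q=1
  k=1: a=4, p=45, q=4
  k=2: a=3, p=146, q=13

146/13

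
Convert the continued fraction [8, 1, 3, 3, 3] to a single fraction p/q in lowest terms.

Fold from the inside: start with 3/1.
  3 + 1/3 = 10/3
  3 + 3/10 = 33/10
  1 + 10/33 = 43/33
  8 + 33/43 = 377/43

377/43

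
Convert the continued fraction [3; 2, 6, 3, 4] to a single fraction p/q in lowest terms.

613/177

Using pₖ = aₖpₖ₋₁ + pₖ₋₂ and qₖ = aₖqₖ₋₁ + qₖ₋₂:
  k=0: a=3, p=3, q=1
  k=1: a=2, p=7, q=2
  k=2: a=6, p=45, q=13
  k=3: a=3, p=142, q=41
  k=4: a=4, p=613, q=177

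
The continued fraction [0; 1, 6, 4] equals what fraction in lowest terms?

Fold from the inside: start with 4/1.
  6 + 1/4 = 25/4
  1 + 4/25 = 29/25
  0 + 25/29 = 25/29

25/29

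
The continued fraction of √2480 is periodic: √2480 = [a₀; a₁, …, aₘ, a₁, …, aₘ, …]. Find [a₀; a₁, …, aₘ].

a₀ = ⌊√2480⌋ = 49.
With m₀=0, d₀=1 and mₖ₊₁ = dₖaₖ − mₖ, dₖ₊₁ = (n − mₖ₊₁²)/dₖ, aₖ₊₁ = ⌊(a₀+mₖ₊₁)/dₖ₊₁⌋:
  k=1: m=49, d=79, a=1
  k=2: m=30, d=20, a=3
  k=3: m=30, d=79, a=1
  k=4: m=49, d=1, a=98
d=1 and a=2a₀=98 at k=4, so the next step gives (m, d) = (49, 79) again — its k=1 value — and the period has length 4.

[49; 1, 3, 1, 98]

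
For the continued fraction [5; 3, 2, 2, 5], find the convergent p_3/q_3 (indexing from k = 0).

90/17

Using pₖ = aₖpₖ₋₁ + pₖ₋₂, qₖ = aₖqₖ₋₁ + qₖ₋₂ (with p₋₁=1, p₋₂=0, q₋₁=0, q₋₂=1):
  k=0: a=5, p=5, q=1
  k=1: a=3, p=16, q=3
  k=2: a=2, p=37, q=7
  k=3: a=2, p=90, q=17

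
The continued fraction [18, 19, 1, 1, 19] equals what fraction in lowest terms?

13737/761

Using pₖ = aₖpₖ₋₁ + pₖ₋₂ and qₖ = aₖqₖ₋₁ + qₖ₋₂:
  k=0: a=18, p=18, q=1
  k=1: a=19, p=343, q=19
  k=2: a=1, p=361, q=20
  k=3: a=1, p=704, q=39
  k=4: a=19, p=13737, q=761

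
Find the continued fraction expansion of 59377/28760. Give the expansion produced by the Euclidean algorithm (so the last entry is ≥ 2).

59377 = 2·28760 + 1857
28760 = 15·1857 + 905
1857 = 2·905 + 47
905 = 19·47 + 12
47 = 3·12 + 11
12 = 1·11 + 1
11 = 11·1 + 0  (stop)
So 59377/28760 = [2; 15, 2, 19, 3, 1, 11].

[2; 15, 2, 19, 3, 1, 11]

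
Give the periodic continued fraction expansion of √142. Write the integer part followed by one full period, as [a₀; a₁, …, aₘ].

a₀ = ⌊√142⌋ = 11.
With m₀=0, d₀=1 and mₖ₊₁ = dₖaₖ − mₖ, dₖ₊₁ = (n − mₖ₊₁²)/dₖ, aₖ₊₁ = ⌊(a₀+mₖ₊₁)/dₖ₊₁⌋:
  k=1: m=11, d=21, a=1
  k=2: m=10, d=2, a=10
  k=3: m=10, d=21, a=1
  k=4: m=11, d=1, a=22
d=1 and a=2a₀=22 at k=4, so the next step gives (m, d) = (11, 21) again — its k=1 value — and the period has length 4.

[11; 1, 10, 1, 22]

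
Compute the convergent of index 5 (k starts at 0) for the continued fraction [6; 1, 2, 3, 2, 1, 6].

Using pₖ = aₖpₖ₋₁ + pₖ₋₂, qₖ = aₖqₖ₋₁ + qₖ₋₂ (with p₋₁=1, p₋₂=0, q₋₁=0, q₋₂=1):
  k=0: a=6, p=6, q=1
  k=1: a=1, p=7, q=1
  k=2: a=2, p=20, q=3
  k=3: a=3, p=67, q=10
  k=4: a=2, p=154, q=23
  k=5: a=1, p=221, q=33

221/33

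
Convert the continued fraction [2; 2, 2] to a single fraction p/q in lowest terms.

Using pₖ = aₖpₖ₋₁ + pₖ₋₂ and qₖ = aₖqₖ₋₁ + qₖ₋₂:
  k=0: a=2, p=2, q=1
  k=1: a=2, p=5, q=2
  k=2: a=2, p=12, q=5

12/5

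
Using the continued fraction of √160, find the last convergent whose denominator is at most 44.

468/37

√160 = [12; 1, 1, 1, 5, 1, 1, 1, 24, …] (period length 8).
Convergents:
  p_0/q_0 = 12/1
  p_1/q_1 = 13/1
  p_2/q_2 = 25/2
  p_3/q_3 = 38/3
  p_4/q_4 = 215/17
  p_5/q_5 = 253/20
  p_6/q_6 = 468/37
  p_7/q_7 = 721/57
q_6 = 37 ≤ 44 < 57 = q_7, so the answer is 468/37.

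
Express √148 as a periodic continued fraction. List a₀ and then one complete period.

a₀ = ⌊√148⌋ = 12.
With m₀=0, d₀=1 and mₖ₊₁ = dₖaₖ − mₖ, dₖ₊₁ = (n − mₖ₊₁²)/dₖ, aₖ₊₁ = ⌊(a₀+mₖ₊₁)/dₖ₊₁⌋:
  k=1: m=12, d=4, a=6
  k=2: m=12, d=1, a=24
d=1 and a=2a₀=24 at k=2, so the next step gives (m, d) = (12, 4) again — its k=1 value — and the period has length 2.

[12; 6, 24]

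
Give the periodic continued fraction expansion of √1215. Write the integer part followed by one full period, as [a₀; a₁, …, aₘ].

a₀ = ⌊√1215⌋ = 34.
With m₀=0, d₀=1 and mₖ₊₁ = dₖaₖ − mₖ, dₖ₊₁ = (n − mₖ₊₁²)/dₖ, aₖ₊₁ = ⌊(a₀+mₖ₊₁)/dₖ₊₁⌋:
  k=1: m=34, d=59, a=1
  k=2: m=25, d=10, a=5
  k=3: m=25, d=59, a=1
  k=4: m=34, d=1, a=68
d=1 and a=2a₀=68 at k=4, so the next step gives (m, d) = (34, 59) again — its k=1 value — and the period has length 4.

[34; 1, 5, 1, 68]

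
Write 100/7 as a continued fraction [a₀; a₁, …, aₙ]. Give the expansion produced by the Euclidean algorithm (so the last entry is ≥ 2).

[14; 3, 2]

100 = 14·7 + 2
7 = 3·2 + 1
2 = 2·1 + 0  (stop)
So 100/7 = [14; 3, 2].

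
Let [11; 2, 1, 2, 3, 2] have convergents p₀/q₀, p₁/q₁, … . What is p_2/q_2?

34/3

Using pₖ = aₖpₖ₋₁ + pₖ₋₂, qₖ = aₖqₖ₋₁ + qₖ₋₂ (with p₋₁=1, p₋₂=0, q₋₁=0, q₋₂=1):
  k=0: a=11, p=11, q=1
  k=1: a=2, p=23, q=2
  k=2: a=1, p=34, q=3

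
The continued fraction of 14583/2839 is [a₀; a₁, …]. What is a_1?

14583 = 5·2839 + 388   →  a_0 = 5
2839 = 7·388 + 123   →  a_1 = 7

7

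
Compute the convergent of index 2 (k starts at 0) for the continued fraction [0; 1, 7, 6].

7/8

Using pₖ = aₖpₖ₋₁ + pₖ₋₂, qₖ = aₖqₖ₋₁ + qₖ₋₂ (with p₋₁=1, p₋₂=0, q₋₁=0, q₋₂=1):
  k=0: a=0, p=0, q=1
  k=1: a=1, p=1, q=1
  k=2: a=7, p=7, q=8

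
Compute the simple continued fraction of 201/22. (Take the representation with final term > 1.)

201 = 9*22 + 3
22 = 7*3 + 1
3 = 3*1 + 0  (stop)
So 201/22 = [9; 7, 3].

[9; 7, 3]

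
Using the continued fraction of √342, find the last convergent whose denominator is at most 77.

1350/73

√342 = [18; 2, 36, …] (period length 2).
Convergents:
  p_0/q_0 = 18/1
  p_1/q_1 = 37/2
  p_2/q_2 = 1350/73
  p_3/q_3 = 2737/148
q_2 = 73 ≤ 77 < 148 = q_3, so the answer is 1350/73.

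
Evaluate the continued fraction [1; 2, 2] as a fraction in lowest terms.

Fold from the inside: start with 2/1.
  2 + 1/2 = 5/2
  1 + 2/5 = 7/5

7/5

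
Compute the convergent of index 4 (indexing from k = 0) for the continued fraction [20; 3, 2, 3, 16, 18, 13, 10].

7934/391

Using pₖ = aₖpₖ₋₁ + pₖ₋₂, qₖ = aₖqₖ₋₁ + qₖ₋₂ (with p₋₁=1, p₋₂=0, q₋₁=0, q₋₂=1):
  k=0: a=20, p=20, q=1
  k=1: a=3, p=61, q=3
  k=2: a=2, p=142, q=7
  k=3: a=3, p=487, q=24
  k=4: a=16, p=7934, q=391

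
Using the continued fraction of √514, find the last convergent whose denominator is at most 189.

3106/137

√514 = [22; 1, 2, 22, 2, 1, 44, …] (period length 6).
Convergents:
  p_0/q_0 = 22/1
  p_1/q_1 = 23/1
  p_2/q_2 = 68/3
  p_3/q_3 = 1519/67
  p_4/q_4 = 3106/137
  p_5/q_5 = 4625/204
q_4 = 137 ≤ 189 < 204 = q_5, so the answer is 3106/137.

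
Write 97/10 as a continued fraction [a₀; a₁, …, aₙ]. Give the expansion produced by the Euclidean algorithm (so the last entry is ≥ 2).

97 = 9×10 + 7
10 = 1×7 + 3
7 = 2×3 + 1
3 = 3×1 + 0  (stop)
So 97/10 = [9; 1, 2, 3].

[9; 1, 2, 3]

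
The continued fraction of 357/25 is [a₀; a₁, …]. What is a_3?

357 = 14·25 + 7   →  a_0 = 14
25 = 3·7 + 4   →  a_1 = 3
7 = 1·4 + 3   →  a_2 = 1
4 = 1·3 + 1   →  a_3 = 1

1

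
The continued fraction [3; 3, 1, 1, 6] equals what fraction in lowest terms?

Using pₖ = aₖpₖ₋₁ + pₖ₋₂ and qₖ = aₖqₖ₋₁ + qₖ₋₂:
  k=0: a=3, p=3, q=1
  k=1: a=3, p=10, q=3
  k=2: a=1, p=13, q=4
  k=3: a=1, p=23, q=7
  k=4: a=6, p=151, q=46

151/46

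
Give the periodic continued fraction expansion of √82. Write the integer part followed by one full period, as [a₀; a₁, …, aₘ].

[9; 18]

a₀ = ⌊√82⌋ = 9.
With m₀=0, d₀=1 and mₖ₊₁ = dₖaₖ − mₖ, dₖ₊₁ = (n − mₖ₊₁²)/dₖ, aₖ₊₁ = ⌊(a₀+mₖ₊₁)/dₖ₊₁⌋:
  k=1: m=9, d=1, a=18
d=1 and a=2a₀=18 at k=1, so the next step gives (m, d) = (9, 1) again — its k=1 value — and the period has length 1.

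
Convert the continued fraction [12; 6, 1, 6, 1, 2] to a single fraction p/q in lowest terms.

1919/158

Fold from the inside: start with 2/1.
  1 + 1/2 = 3/2
  6 + 2/3 = 20/3
  1 + 3/20 = 23/20
  6 + 20/23 = 158/23
  12 + 23/158 = 1919/158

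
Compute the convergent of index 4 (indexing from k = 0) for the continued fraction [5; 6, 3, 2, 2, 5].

552/107

Using pₖ = aₖpₖ₋₁ + pₖ₋₂, qₖ = aₖqₖ₋₁ + qₖ₋₂ (with p₋₁=1, p₋₂=0, q₋₁=0, q₋₂=1):
  k=0: a=5, p=5, q=1
  k=1: a=6, p=31, q=6
  k=2: a=3, p=98, q=19
  k=3: a=2, p=227, q=44
  k=4: a=2, p=552, q=107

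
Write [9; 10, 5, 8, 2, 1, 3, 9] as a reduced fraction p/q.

Using pₖ = aₖpₖ₋₁ + pₖ₋₂ and qₖ = aₖqₖ₋₁ + qₖ₋₂:
  k=0: a=9, p=9, q=1
  k=1: a=10, p=91, q=10
  k=2: a=5, p=464, q=51
  k=3: a=8, p=3803, q=418
  k=4: a=2, p=8070, q=887
  k=5: a=1, p=11873, q=1305
  k=6: a=3, p=43689, q=4802
  k=7: a=9, p=405074, q=44523

405074/44523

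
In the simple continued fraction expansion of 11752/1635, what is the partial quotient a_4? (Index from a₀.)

11752 = 7·1635 + 307   →  a_0 = 7
1635 = 5·307 + 100   →  a_1 = 5
307 = 3·100 + 7   →  a_2 = 3
100 = 14·7 + 2   →  a_3 = 14
7 = 3·2 + 1   →  a_4 = 3

3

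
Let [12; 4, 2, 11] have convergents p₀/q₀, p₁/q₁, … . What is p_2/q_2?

110/9

Using pₖ = aₖpₖ₋₁ + pₖ₋₂, qₖ = aₖqₖ₋₁ + qₖ₋₂ (with p₋₁=1, p₋₂=0, q₋₁=0, q₋₂=1):
  k=0: a=12, p=12, q=1
  k=1: a=4, p=49, q=4
  k=2: a=2, p=110, q=9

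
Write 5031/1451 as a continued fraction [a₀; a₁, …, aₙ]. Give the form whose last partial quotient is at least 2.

5031 = 3·1451 + 678
1451 = 2·678 + 95
678 = 7·95 + 13
95 = 7·13 + 4
13 = 3·4 + 1
4 = 4·1 + 0  (stop)
So 5031/1451 = [3; 2, 7, 7, 3, 4].

[3; 2, 7, 7, 3, 4]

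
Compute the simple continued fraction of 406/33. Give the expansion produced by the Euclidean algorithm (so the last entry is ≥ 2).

406 = 12×33 + 10
33 = 3×10 + 3
10 = 3×3 + 1
3 = 3×1 + 0  (stop)
So 406/33 = [12; 3, 3, 3].

[12; 3, 3, 3]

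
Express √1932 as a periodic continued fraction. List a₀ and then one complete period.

a₀ = ⌊√1932⌋ = 43.
With m₀=0, d₀=1 and mₖ₊₁ = dₖaₖ − mₖ, dₖ₊₁ = (n − mₖ₊₁²)/dₖ, aₖ₊₁ = ⌊(a₀+mₖ₊₁)/dₖ₊₁⌋:
  k=1: m=43, d=83, a=1
  k=2: m=40, d=4, a=20
  k=3: m=40, d=83, a=1
  k=4: m=43, d=1, a=86
d=1 and a=2a₀=86 at k=4, so the next step gives (m, d) = (43, 83) again — its k=1 value — and the period has length 4.

[43; 1, 20, 1, 86]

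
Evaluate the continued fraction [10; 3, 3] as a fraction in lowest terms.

103/10

Fold from the inside: start with 3/1.
  3 + 1/3 = 10/3
  10 + 3/10 = 103/10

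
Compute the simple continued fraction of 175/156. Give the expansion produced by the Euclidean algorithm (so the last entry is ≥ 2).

175 = 1*156 + 19
156 = 8*19 + 4
19 = 4*4 + 3
4 = 1*3 + 1
3 = 3*1 + 0  (stop)
So 175/156 = [1; 8, 4, 1, 3].

[1; 8, 4, 1, 3]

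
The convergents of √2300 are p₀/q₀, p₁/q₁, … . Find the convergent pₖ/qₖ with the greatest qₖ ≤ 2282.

√2300 = [47; 1, 22, 1, 94, …] (period length 4).
Convergents:
  p_0/q_0 = 47/1
  p_1/q_1 = 48/1
  p_2/q_2 = 1103/23
  p_3/q_3 = 1151/24
  p_4/q_4 = 109297/2279
  p_5/q_5 = 110448/2303
q_4 = 2279 ≤ 2282 < 2303 = q_5, so the answer is 109297/2279.

109297/2279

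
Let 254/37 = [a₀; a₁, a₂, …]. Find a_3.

2

254 = 6·37 + 32   →  a_0 = 6
37 = 1·32 + 5   →  a_1 = 1
32 = 6·5 + 2   →  a_2 = 6
5 = 2·2 + 1   →  a_3 = 2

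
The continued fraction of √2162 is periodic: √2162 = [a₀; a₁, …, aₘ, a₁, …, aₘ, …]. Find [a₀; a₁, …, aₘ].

a₀ = ⌊√2162⌋ = 46.
With m₀=0, d₀=1 and mₖ₊₁ = dₖaₖ − mₖ, dₖ₊₁ = (n − mₖ₊₁²)/dₖ, aₖ₊₁ = ⌊(a₀+mₖ₊₁)/dₖ₊₁⌋:
  k=1: m=46, d=46, a=2
  k=2: m=46, d=1, a=92
d=1 and a=2a₀=92 at k=2, so the next step gives (m, d) = (46, 46) again — its k=1 value — and the period has length 2.

[46; 2, 92]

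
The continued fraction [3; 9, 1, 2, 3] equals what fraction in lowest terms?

301/97

Using pₖ = aₖpₖ₋₁ + pₖ₋₂ and qₖ = aₖqₖ₋₁ + qₖ₋₂:
  k=0: a=3, p=3, q=1
  k=1: a=9, p=28, q=9
  k=2: a=1, p=31, q=10
  k=3: a=2, p=90, q=29
  k=4: a=3, p=301, q=97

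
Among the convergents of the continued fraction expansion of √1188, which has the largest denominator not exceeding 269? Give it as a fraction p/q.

3171/92

√1188 = [34; 2, 7, 6, 7, 2, 68, …] (period length 6).
Convergents:
  p_0/q_0 = 34/1
  p_1/q_1 = 69/2
  p_2/q_2 = 517/15
  p_3/q_3 = 3171/92
  p_4/q_4 = 22714/659
q_3 = 92 ≤ 269 < 659 = q_4, so the answer is 3171/92.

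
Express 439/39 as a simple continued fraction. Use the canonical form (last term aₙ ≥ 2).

[11; 3, 1, 9]

439 = 11·39 + 10
39 = 3·10 + 9
10 = 1·9 + 1
9 = 9·1 + 0  (stop)
So 439/39 = [11; 3, 1, 9].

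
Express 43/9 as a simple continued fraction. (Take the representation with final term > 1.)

[4; 1, 3, 2]

43 = 4*9 + 7
9 = 1*7 + 2
7 = 3*2 + 1
2 = 2*1 + 0  (stop)
So 43/9 = [4; 1, 3, 2].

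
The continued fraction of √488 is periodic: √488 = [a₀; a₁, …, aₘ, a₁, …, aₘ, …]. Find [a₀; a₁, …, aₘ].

a₀ = ⌊√488⌋ = 22.
With m₀=0, d₀=1 and mₖ₊₁ = dₖaₖ − mₖ, dₖ₊₁ = (n − mₖ₊₁²)/dₖ, aₖ₊₁ = ⌊(a₀+mₖ₊₁)/dₖ₊₁⌋:
  k=1: m=22, d=4, a=11
  k=2: m=22, d=1, a=44
d=1 and a=2a₀=44 at k=2, so the next step gives (m, d) = (22, 4) again — its k=1 value — and the period has length 2.

[22; 11, 44]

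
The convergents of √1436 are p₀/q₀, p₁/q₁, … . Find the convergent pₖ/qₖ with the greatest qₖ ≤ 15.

341/9

√1436 = [37; 1, 8, 2, 18, 2, 8, 1, 74, …] (period length 8).
Convergents:
  p_0/q_0 = 37/1
  p_1/q_1 = 38/1
  p_2/q_2 = 341/9
  p_3/q_3 = 720/19
q_2 = 9 ≤ 15 < 19 = q_3, so the answer is 341/9.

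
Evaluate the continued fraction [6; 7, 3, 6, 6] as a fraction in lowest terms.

5253/856

Using pₖ = aₖpₖ₋₁ + pₖ₋₂ and qₖ = aₖqₖ₋₁ + qₖ₋₂:
  k=0: a=6, p=6, q=1
  k=1: a=7, p=43, q=7
  k=2: a=3, p=135, q=22
  k=3: a=6, p=853, q=139
  k=4: a=6, p=5253, q=856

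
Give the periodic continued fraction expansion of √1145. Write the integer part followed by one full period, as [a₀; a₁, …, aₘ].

a₀ = ⌊√1145⌋ = 33.
With m₀=0, d₀=1 and mₖ₊₁ = dₖaₖ − mₖ, dₖ₊₁ = (n − mₖ₊₁²)/dₖ, aₖ₊₁ = ⌊(a₀+mₖ₊₁)/dₖ₊₁⌋:
  k=1: m=33, d=56, a=1
  k=2: m=23, d=11, a=5
  k=3: m=32, d=11, a=5
  k=4: m=23, d=56, a=1
  k=5: m=33, d=1, a=66
d=1 and a=2a₀=66 at k=5, so the next step gives (m, d) = (33, 56) again — its k=1 value — and the period has length 5.

[33; 1, 5, 5, 1, 66]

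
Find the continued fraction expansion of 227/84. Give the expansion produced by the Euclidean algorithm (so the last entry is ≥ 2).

227 = 2·84 + 59
84 = 1·59 + 25
59 = 2·25 + 9
25 = 2·9 + 7
9 = 1·7 + 2
7 = 3·2 + 1
2 = 2·1 + 0  (stop)
So 227/84 = [2; 1, 2, 2, 1, 3, 2].

[2; 1, 2, 2, 1, 3, 2]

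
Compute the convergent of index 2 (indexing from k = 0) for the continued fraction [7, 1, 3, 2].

Using pₖ = aₖpₖ₋₁ + pₖ₋₂, qₖ = aₖqₖ₋₁ + qₖ₋₂ (with p₋₁=1, p₋₂=0, q₋₁=0, q₋₂=1):
  k=0: a=7, p=7, q=1
  k=1: a=1, p=8, q=1
  k=2: a=3, p=31, q=4

31/4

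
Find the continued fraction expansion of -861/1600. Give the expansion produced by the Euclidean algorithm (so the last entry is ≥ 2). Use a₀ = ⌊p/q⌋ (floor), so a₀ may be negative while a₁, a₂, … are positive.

-861 = -1*1600 + 739
1600 = 2*739 + 122
739 = 6*122 + 7
122 = 17*7 + 3
7 = 2*3 + 1
3 = 3*1 + 0  (stop)
So -861/1600 = [-1; 2, 6, 17, 2, 3].

[-1; 2, 6, 17, 2, 3]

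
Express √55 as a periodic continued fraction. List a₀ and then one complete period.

[7; 2, 2, 2, 14]

a₀ = ⌊√55⌋ = 7.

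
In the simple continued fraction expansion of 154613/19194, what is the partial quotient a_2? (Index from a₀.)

11

154613 = 8·19194 + 1061   →  a_0 = 8
19194 = 18·1061 + 96   →  a_1 = 18
1061 = 11·96 + 5   →  a_2 = 11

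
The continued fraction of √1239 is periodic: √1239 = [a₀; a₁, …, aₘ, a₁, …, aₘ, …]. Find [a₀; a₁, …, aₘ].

[35; 5, 70]

a₀ = ⌊√1239⌋ = 35.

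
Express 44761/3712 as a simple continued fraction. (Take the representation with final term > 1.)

44761 = 12*3712 + 217
3712 = 17*217 + 23
217 = 9*23 + 10
23 = 2*10 + 3
10 = 3*3 + 1
3 = 3*1 + 0  (stop)
So 44761/3712 = [12; 17, 9, 2, 3, 3].

[12; 17, 9, 2, 3, 3]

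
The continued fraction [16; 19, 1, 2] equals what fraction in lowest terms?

947/59

Fold from the inside: start with 2/1.
  1 + 1/2 = 3/2
  19 + 2/3 = 59/3
  16 + 3/59 = 947/59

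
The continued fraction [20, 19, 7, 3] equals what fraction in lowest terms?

Fold from the inside: start with 3/1.
  7 + 1/3 = 22/3
  19 + 3/22 = 421/22
  20 + 22/421 = 8442/421

8442/421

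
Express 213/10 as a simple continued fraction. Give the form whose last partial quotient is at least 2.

213 = 21·10 + 3
10 = 3·3 + 1
3 = 3·1 + 0  (stop)
So 213/10 = [21; 3, 3].

[21; 3, 3]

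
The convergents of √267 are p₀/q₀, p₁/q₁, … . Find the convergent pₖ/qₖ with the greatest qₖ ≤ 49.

√267 = [16; 2, 1, 15, 1, 2, 32, …] (period length 6).
Convergents:
  p_0/q_0 = 16/1
  p_1/q_1 = 33/2
  p_2/q_2 = 49/3
  p_3/q_3 = 768/47
  p_4/q_4 = 817/50
q_3 = 47 ≤ 49 < 50 = q_4, so the answer is 768/47.

768/47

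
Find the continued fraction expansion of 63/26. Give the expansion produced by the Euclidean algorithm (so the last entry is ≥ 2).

[2; 2, 2, 1, 3]

63 = 2·26 + 11
26 = 2·11 + 4
11 = 2·4 + 3
4 = 1·3 + 1
3 = 3·1 + 0  (stop)
So 63/26 = [2; 2, 2, 1, 3].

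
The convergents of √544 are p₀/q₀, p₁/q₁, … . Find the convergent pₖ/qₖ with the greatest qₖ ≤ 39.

√544 = [23; 3, 11, 3, 46, …] (period length 4).
Convergents:
  p_0/q_0 = 23/1
  p_1/q_1 = 70/3
  p_2/q_2 = 793/34
  p_3/q_3 = 2449/105
q_2 = 34 ≤ 39 < 105 = q_3, so the answer is 793/34.

793/34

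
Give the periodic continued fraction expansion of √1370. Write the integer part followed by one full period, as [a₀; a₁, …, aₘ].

a₀ = ⌊√1370⌋ = 37.
With m₀=0, d₀=1 and mₖ₊₁ = dₖaₖ − mₖ, dₖ₊₁ = (n − mₖ₊₁²)/dₖ, aₖ₊₁ = ⌊(a₀+mₖ₊₁)/dₖ₊₁⌋:
  k=1: m=37, d=1, a=74
d=1 and a=2a₀=74 at k=1, so the next step gives (m, d) = (37, 1) again — its k=1 value — and the period has length 1.

[37; 74]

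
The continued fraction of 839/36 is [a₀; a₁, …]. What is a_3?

1

839 = 23·36 + 11   →  a_0 = 23
36 = 3·11 + 3   →  a_1 = 3
11 = 3·3 + 2   →  a_2 = 3
3 = 1·2 + 1   →  a_3 = 1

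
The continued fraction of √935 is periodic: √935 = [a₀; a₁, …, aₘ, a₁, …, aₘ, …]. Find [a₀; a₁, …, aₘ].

[30; 1, 1, 2, 1, 2, 1, 1, 60]

a₀ = ⌊√935⌋ = 30.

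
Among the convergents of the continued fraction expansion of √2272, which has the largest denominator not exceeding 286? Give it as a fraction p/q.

√2272 = [47; 1, 1, 1, 94, …] (period length 4).
Convergents:
  p_0/q_0 = 47/1
  p_1/q_1 = 48/1
  p_2/q_2 = 95/2
  p_3/q_3 = 143/3
  p_4/q_4 = 13537/284
  p_5/q_5 = 13680/287
q_4 = 284 ≤ 286 < 287 = q_5, so the answer is 13537/284.

13537/284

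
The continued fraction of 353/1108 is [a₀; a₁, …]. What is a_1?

3

353 = 0·1108 + 353   →  a_0 = 0
1108 = 3·353 + 49   →  a_1 = 3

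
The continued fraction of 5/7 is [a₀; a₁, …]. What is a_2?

5 = 0·7 + 5   →  a_0 = 0
7 = 1·5 + 2   →  a_1 = 1
5 = 2·2 + 1   →  a_2 = 2

2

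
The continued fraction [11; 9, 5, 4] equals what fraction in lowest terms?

2144/193

Fold from the inside: start with 4/1.
  5 + 1/4 = 21/4
  9 + 4/21 = 193/21
  11 + 21/193 = 2144/193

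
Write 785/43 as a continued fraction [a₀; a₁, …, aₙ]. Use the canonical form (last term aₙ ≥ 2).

[18; 3, 1, 10]

785 = 18*43 + 11
43 = 3*11 + 10
11 = 1*10 + 1
10 = 10*1 + 0  (stop)
So 785/43 = [18; 3, 1, 10].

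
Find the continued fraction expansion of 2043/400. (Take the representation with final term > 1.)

2043 = 5×400 + 43
400 = 9×43 + 13
43 = 3×13 + 4
13 = 3×4 + 1
4 = 4×1 + 0  (stop)
So 2043/400 = [5; 9, 3, 3, 4].

[5; 9, 3, 3, 4]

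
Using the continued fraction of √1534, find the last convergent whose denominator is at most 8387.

√1534 = [39; 6, 78, …] (period length 2).
Convergents:
  p_0/q_0 = 39/1
  p_1/q_1 = 235/6
  p_2/q_2 = 18369/469
  p_3/q_3 = 110449/2820
  p_4/q_4 = 8633391/220429
q_3 = 2820 ≤ 8387 < 220429 = q_4, so the answer is 110449/2820.

110449/2820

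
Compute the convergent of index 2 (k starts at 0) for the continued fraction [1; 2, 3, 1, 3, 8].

10/7

Using pₖ = aₖpₖ₋₁ + pₖ₋₂, qₖ = aₖqₖ₋₁ + qₖ₋₂ (with p₋₁=1, p₋₂=0, q₋₁=0, q₋₂=1):
  k=0: a=1, p=1, q=1
  k=1: a=2, p=3, q=2
  k=2: a=3, p=10, q=7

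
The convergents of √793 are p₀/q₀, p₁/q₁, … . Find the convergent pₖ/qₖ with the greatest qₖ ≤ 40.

704/25

√793 = [28; 6, 4, 6, 56, …] (period length 4).
Convergents:
  p_0/q_0 = 28/1
  p_1/q_1 = 169/6
  p_2/q_2 = 704/25
  p_3/q_3 = 4393/156
q_2 = 25 ≤ 40 < 156 = q_3, so the answer is 704/25.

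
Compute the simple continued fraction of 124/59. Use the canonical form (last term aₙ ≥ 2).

[2; 9, 1, 5]

124 = 2·59 + 6
59 = 9·6 + 5
6 = 1·5 + 1
5 = 5·1 + 0  (stop)
So 124/59 = [2; 9, 1, 5].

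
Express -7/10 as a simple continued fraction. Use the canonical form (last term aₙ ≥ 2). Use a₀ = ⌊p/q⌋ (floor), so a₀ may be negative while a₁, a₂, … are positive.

-7 = -1·10 + 3
10 = 3·3 + 1
3 = 3·1 + 0  (stop)
So -7/10 = [-1; 3, 3].

[-1; 3, 3]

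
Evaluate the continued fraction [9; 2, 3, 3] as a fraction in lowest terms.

217/23

Fold from the inside: start with 3/1.
  3 + 1/3 = 10/3
  2 + 3/10 = 23/10
  9 + 10/23 = 217/23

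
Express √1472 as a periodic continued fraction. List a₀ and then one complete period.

a₀ = ⌊√1472⌋ = 38.
With m₀=0, d₀=1 and mₖ₊₁ = dₖaₖ − mₖ, dₖ₊₁ = (n − mₖ₊₁²)/dₖ, aₖ₊₁ = ⌊(a₀+mₖ₊₁)/dₖ₊₁⌋:
  k=1: m=38, d=28, a=2
  k=2: m=18, d=41, a=1
  k=3: m=23, d=23, a=2
  k=4: m=23, d=41, a=1
  k=5: m=18, d=28, a=2
  k=6: m=38, d=1, a=76
d=1 and a=2a₀=76 at k=6, so the next step gives (m, d) = (38, 28) again — its k=1 value — and the period has length 6.

[38; 2, 1, 2, 1, 2, 76]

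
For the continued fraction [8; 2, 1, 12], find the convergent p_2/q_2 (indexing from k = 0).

25/3

Using pₖ = aₖpₖ₋₁ + pₖ₋₂, qₖ = aₖqₖ₋₁ + qₖ₋₂ (with p₋₁=1, p₋₂=0, q₋₁=0, q₋₂=1):
  k=0: a=8, p=8, q=1
  k=1: a=2, p=17, q=2
  k=2: a=1, p=25, q=3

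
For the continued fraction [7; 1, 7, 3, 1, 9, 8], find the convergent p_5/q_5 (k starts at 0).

Using pₖ = aₖpₖ₋₁ + pₖ₋₂, qₖ = aₖqₖ₋₁ + qₖ₋₂ (with p₋₁=1, p₋₂=0, q₋₁=0, q₋₂=1):
  k=0: a=7, p=7, q=1
  k=1: a=1, p=8, q=1
  k=2: a=7, p=63, q=8
  k=3: a=3, p=197, q=25
  k=4: a=1, p=260, q=33
  k=5: a=9, p=2537, q=322

2537/322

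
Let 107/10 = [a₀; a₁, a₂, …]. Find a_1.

1

107 = 10·10 + 7   →  a_0 = 10
10 = 1·7 + 3   →  a_1 = 1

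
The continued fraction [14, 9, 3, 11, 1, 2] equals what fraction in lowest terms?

14206/1007

Fold from the inside: start with 2/1.
  1 + 1/2 = 3/2
  11 + 2/3 = 35/3
  3 + 3/35 = 108/35
  9 + 35/108 = 1007/108
  14 + 108/1007 = 14206/1007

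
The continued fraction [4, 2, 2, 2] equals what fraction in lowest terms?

Using pₖ = aₖpₖ₋₁ + pₖ₋₂ and qₖ = aₖqₖ₋₁ + qₖ₋₂:
  k=0: a=4, p=4, q=1
  k=1: a=2, p=9, q=2
  k=2: a=2, p=22, q=5
  k=3: a=2, p=53, q=12

53/12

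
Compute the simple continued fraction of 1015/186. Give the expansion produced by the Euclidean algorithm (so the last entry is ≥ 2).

1015 = 5*186 + 85
186 = 2*85 + 16
85 = 5*16 + 5
16 = 3*5 + 1
5 = 5*1 + 0  (stop)
So 1015/186 = [5; 2, 5, 3, 5].

[5; 2, 5, 3, 5]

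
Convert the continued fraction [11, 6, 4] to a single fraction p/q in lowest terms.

Fold from the inside: start with 4/1.
  6 + 1/4 = 25/4
  11 + 4/25 = 279/25

279/25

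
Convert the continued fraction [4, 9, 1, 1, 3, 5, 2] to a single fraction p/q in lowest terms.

3181/775

Fold from the inside: start with 2/1.
  5 + 1/2 = 11/2
  3 + 2/11 = 35/11
  1 + 11/35 = 46/35
  1 + 35/46 = 81/46
  9 + 46/81 = 775/81
  4 + 81/775 = 3181/775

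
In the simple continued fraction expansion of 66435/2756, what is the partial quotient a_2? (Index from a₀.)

66435 = 24·2756 + 291   →  a_0 = 24
2756 = 9·291 + 137   →  a_1 = 9
291 = 2·137 + 17   →  a_2 = 2

2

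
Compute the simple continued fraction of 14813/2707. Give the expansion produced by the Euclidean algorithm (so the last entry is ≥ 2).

[5; 2, 8, 2, 6, 2, 1, 3]

14813 = 5·2707 + 1278
2707 = 2·1278 + 151
1278 = 8·151 + 70
151 = 2·70 + 11
70 = 6·11 + 4
11 = 2·4 + 3
4 = 1·3 + 1
3 = 3·1 + 0  (stop)
So 14813/2707 = [5; 2, 8, 2, 6, 2, 1, 3].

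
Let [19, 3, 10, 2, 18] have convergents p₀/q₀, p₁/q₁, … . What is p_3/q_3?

1256/65

Using pₖ = aₖpₖ₋₁ + pₖ₋₂, qₖ = aₖqₖ₋₁ + qₖ₋₂ (with p₋₁=1, p₋₂=0, q₋₁=0, q₋₂=1):
  k=0: a=19, p=19, q=1
  k=1: a=3, p=58, q=3
  k=2: a=10, p=599, q=31
  k=3: a=2, p=1256, q=65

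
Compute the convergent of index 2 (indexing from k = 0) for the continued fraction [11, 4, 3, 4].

146/13

Using pₖ = aₖpₖ₋₁ + pₖ₋₂, qₖ = aₖqₖ₋₁ + qₖ₋₂ (with p₋₁=1, p₋₂=0, q₋₁=0, q₋₂=1):
  k=0: a=11, p=11, q=1
  k=1: a=4, p=45, q=4
  k=2: a=3, p=146, q=13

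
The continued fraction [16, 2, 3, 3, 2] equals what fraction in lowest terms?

871/53

Using pₖ = aₖpₖ₋₁ + pₖ₋₂ and qₖ = aₖqₖ₋₁ + qₖ₋₂:
  k=0: a=16, p=16, q=1
  k=1: a=2, p=33, q=2
  k=2: a=3, p=115, q=7
  k=3: a=3, p=378, q=23
  k=4: a=2, p=871, q=53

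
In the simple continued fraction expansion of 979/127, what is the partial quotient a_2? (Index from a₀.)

2

979 = 7·127 + 90   →  a_0 = 7
127 = 1·90 + 37   →  a_1 = 1
90 = 2·37 + 16   →  a_2 = 2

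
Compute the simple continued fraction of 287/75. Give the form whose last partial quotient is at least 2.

[3; 1, 4, 1, 3, 3]

287 = 3·75 + 62
75 = 1·62 + 13
62 = 4·13 + 10
13 = 1·10 + 3
10 = 3·3 + 1
3 = 3·1 + 0  (stop)
So 287/75 = [3; 1, 4, 1, 3, 3].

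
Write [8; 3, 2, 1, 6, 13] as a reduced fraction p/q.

Fold from the inside: start with 13/1.
  6 + 1/13 = 79/13
  1 + 13/79 = 92/79
  2 + 79/92 = 263/92
  3 + 92/263 = 881/263
  8 + 263/881 = 7311/881

7311/881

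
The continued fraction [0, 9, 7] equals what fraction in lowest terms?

7/64

Fold from the inside: start with 7/1.
  9 + 1/7 = 64/7
  0 + 7/64 = 7/64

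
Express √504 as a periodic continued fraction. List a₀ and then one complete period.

[22; 2, 4, 2, 44]

a₀ = ⌊√504⌋ = 22.
With m₀=0, d₀=1 and mₖ₊₁ = dₖaₖ − mₖ, dₖ₊₁ = (n − mₖ₊₁²)/dₖ, aₖ₊₁ = ⌊(a₀+mₖ₊₁)/dₖ₊₁⌋:
  k=1: m=22, d=20, a=2
  k=2: m=18, d=9, a=4
  k=3: m=18, d=20, a=2
  k=4: m=22, d=1, a=44
d=1 and a=2a₀=44 at k=4, so the next step gives (m, d) = (22, 20) again — its k=1 value — and the period has length 4.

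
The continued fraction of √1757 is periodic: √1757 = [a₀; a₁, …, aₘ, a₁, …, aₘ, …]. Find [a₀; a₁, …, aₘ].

[41; 1, 10, 1, 82]

a₀ = ⌊√1757⌋ = 41.
With m₀=0, d₀=1 and mₖ₊₁ = dₖaₖ − mₖ, dₖ₊₁ = (n − mₖ₊₁²)/dₖ, aₖ₊₁ = ⌊(a₀+mₖ₊₁)/dₖ₊₁⌋:
  k=1: m=41, d=76, a=1
  k=2: m=35, d=7, a=10
  k=3: m=35, d=76, a=1
  k=4: m=41, d=1, a=82
d=1 and a=2a₀=82 at k=4, so the next step gives (m, d) = (41, 76) again — its k=1 value — and the period has length 4.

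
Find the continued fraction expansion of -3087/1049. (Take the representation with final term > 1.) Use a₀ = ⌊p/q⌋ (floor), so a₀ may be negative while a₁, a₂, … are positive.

[-3; 17, 2, 14, 2]

-3087 = -3*1049 + 60
1049 = 17*60 + 29
60 = 2*29 + 2
29 = 14*2 + 1
2 = 2*1 + 0  (stop)
So -3087/1049 = [-3; 17, 2, 14, 2].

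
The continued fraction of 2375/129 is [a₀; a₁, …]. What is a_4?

3

2375 = 18·129 + 53   →  a_0 = 18
129 = 2·53 + 23   →  a_1 = 2
53 = 2·23 + 7   →  a_2 = 2
23 = 3·7 + 2   →  a_3 = 3
7 = 3·2 + 1   →  a_4 = 3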